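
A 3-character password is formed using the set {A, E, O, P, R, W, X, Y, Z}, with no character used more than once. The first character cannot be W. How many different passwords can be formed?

448

The first character has 9−1 = 8 choices (anything except W).
The remaining 2 characters are filled from the other 8 symbols without repetition: 8 × 7 = 56.
Total: 8 × 56 = 448.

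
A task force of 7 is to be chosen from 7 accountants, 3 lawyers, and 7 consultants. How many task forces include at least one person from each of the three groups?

15778

Unrestricted: C(17,7) = 19448 ways to pick any 7 of the 17.
Subtract selections that omit an entire group: no accountants → C(10,7) = 120; no lawyers → C(14,7) = 3432; no consultants → C(10,7) = 120.
Add back selections omitting two groups (i.e. drawn from a single group): C(7,7) + C(3,7) + C(7,7) = 2.
By inclusion–exclusion: 19448 − 3672 + 2 = 15778.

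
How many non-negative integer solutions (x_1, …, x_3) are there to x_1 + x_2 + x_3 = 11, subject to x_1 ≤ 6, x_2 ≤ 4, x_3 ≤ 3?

By stars and bars, unrestricted non-negative solutions to x_1+…+x_3 = 11 number C(11+2,2) = 78.
Subtract solutions that violate a single cap (substitute x_i' = x_i − (cap_i+1)): x_1 ≥ 7 gives C(6,2) = 15; x_2 ≥ 5 gives C(8,2) = 28; x_3 ≥ 4 gives C(9,2) = 36. Together 79.
Add back pairs where two caps are both exceeded: 0 + 1 + 6 = 7.
By inclusion–exclusion the count is 78 − 79 + 7 = 6.

6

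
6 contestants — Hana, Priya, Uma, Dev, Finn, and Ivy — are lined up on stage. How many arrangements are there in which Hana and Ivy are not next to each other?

There are 6! = 720 arrangements in all. If Hana and Ivy are adjacent, merging them into one block gives 2·(5)! = 240 arrangements.
So 720 − 240 = 480 arrangements keep them apart.

480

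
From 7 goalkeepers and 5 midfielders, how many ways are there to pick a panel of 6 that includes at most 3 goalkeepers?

Split by how many goalkeepers are chosen (0 through 3).
Sum: C(7,0)·C(5,6) + C(7,1)·C(5,5) + C(7,2)·C(5,4) + C(7,3)·C(5,3) = 0 + 7 + 105 + 350 = 462.

462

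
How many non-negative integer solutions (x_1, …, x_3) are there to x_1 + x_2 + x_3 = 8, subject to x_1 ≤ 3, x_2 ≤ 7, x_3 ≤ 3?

Without the upper bounds there are C(10,2) = 45 ways to split 8 among 3 variables.
Subtract solutions that violate a single cap (substitute x_i' = x_i − (cap_i+1)): x_1 ≥ 4 gives C(6,2) = 15; x_2 ≥ 8 gives C(2,2) = 1; x_3 ≥ 4 gives C(6,2) = 15. Together 31.
Add back pairs where two caps are both exceeded: 0 + 1 + 0 = 1.
By inclusion–exclusion the count is 45 − 31 + 1 = 15.

15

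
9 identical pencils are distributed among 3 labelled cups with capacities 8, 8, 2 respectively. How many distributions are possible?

By stars and bars, unrestricted non-negative solutions to x_1+…+x_3 = 9 number C(9+2,2) = 55.
Subtract solutions that violate a single cap (substitute x_i' = x_i − (cap_i+1)): x_1 ≥ 9 gives C(2,2) = 1; x_2 ≥ 9 gives C(2,2) = 1; x_3 ≥ 3 gives C(8,2) = 28. Together 30.
No two caps can be exceeded simultaneously, so the pair terms are all 0.
By inclusion–exclusion the count is 55 − 30 + 0 = 25.

25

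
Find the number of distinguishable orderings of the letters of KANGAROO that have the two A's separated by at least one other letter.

7560

Total arrangements of KANGAROO: 8!/(2!·2!) = 10080.
Arrangements with the A's together: treat AA as one letter, giving (7)!/(2!) = 2520.
Subtracting, 10080 − 2520 = 7560 arrangements keep the A's apart.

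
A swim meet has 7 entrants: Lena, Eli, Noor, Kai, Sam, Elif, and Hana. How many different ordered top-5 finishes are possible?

There are 7 choices for 1st place, 6 for 2nd, and so on down to 3 for position 5.
That gives 7 × 6 × 5 × 4 × 3 = 2520.

2520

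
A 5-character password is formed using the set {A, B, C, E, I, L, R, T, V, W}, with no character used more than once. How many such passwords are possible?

Choose and order 5 of the 10 symbols: the first character has 10 options, the next 9, and so on down to 6.
That product is 10 × 9 × 8 × 7 × 6 = 30240.

30240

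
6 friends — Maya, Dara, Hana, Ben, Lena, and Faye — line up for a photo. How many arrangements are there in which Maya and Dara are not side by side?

Of the 6! = 720 arrangements, those with Maya and Dara adjacent number 2 × 5! = 240 (treat the pair as a block with 2 internal orders).
Complementary counting: 720 − 240 = 480.

480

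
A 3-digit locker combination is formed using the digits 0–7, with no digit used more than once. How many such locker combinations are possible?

336

Choose and order 3 of the 8 symbols: the first digit has 8 options, the next 7, then 6.
8 × 7 × 6 = 336.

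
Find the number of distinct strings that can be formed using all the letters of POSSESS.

210

Letter multiplicities in POSSESS: E×1, O×1, P×1, S×4.
So there are 7! / (4!) = 210 distinguishable arrangements.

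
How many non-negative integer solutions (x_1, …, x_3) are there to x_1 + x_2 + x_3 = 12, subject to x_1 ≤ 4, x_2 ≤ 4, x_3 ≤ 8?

15

By stars and bars, unrestricted non-negative solutions to x_1+…+x_3 = 12 number C(12+2,2) = 91.
Subtract solutions that violate a single cap (substitute x_i' = x_i − (cap_i+1)): x_1 ≥ 5 gives C(9,2) = 36; x_2 ≥ 5 gives C(9,2) = 36; x_3 ≥ 9 gives C(5,2) = 10. Together 82.
Add back pairs where two caps are both exceeded: 6 + 0 + 0 = 6.
By inclusion–exclusion the count is 91 − 82 + 6 = 15.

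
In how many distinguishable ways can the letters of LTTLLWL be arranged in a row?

105

LTTLLWL has 7 letters with L appearing 4 times and T appearing twice.
So there are 7! / (4!·2!) = 105 distinguishable arrangements.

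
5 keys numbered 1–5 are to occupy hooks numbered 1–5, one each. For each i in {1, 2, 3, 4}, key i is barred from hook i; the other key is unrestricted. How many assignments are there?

53

Let Aᵢ (for 1 ≤ i ≤ 4) be the placements that put key i in its forbidden hook. Any j of these fix j positions, leaving (5−j)! ways to fill the rest, and there are C(4,j) ways to pick which j.
By inclusion–exclusion, the number of valid placements is Σ_{j=0}^{4} (−1)^j C(4,j)·(5−j)!.
Computing: 120 − 96 + 36 − 8 + 1 = 53.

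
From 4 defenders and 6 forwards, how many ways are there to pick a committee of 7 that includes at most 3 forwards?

Split by how many forwards are chosen (0 through 3).
Sum: C(6,0)·C(4,7) + C(6,1)·C(4,6) + C(6,2)·C(4,5) + C(6,3)·C(4,4) = 0 + 0 + 0 + 20 = 20.

20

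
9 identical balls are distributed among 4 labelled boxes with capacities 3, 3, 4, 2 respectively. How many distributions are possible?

19

Without the upper bounds there are C(12,3) = 220 ways to split 9 among 4 boxes.
Subtract solutions that violate a single cap (substitute x_i' = x_i − (cap_i+1)): x_1 ≥ 4 gives C(8,3) = 56; x_2 ≥ 4 gives C(8,3) = 56; x_3 ≥ 5 gives C(7,3) = 35; x_4 ≥ 3 gives C(9,3) = 84. Together 231.
Add back pairs where two caps are both exceeded: 4 + 1 + 10 + 1 + 10 + 4 = 30.
By inclusion–exclusion the count is 220 − 231 + 30 = 19.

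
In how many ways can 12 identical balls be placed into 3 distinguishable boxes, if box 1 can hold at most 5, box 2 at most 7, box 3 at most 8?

By stars and bars, unrestricted non-negative solutions to x_1+…+x_3 = 12 number C(12+2,2) = 91.
Subtract solutions that violate a single cap (substitute x_i' = x_i − (cap_i+1)): x_1 ≥ 6 gives C(8,2) = 28; x_2 ≥ 8 gives C(6,2) = 15; x_3 ≥ 9 gives C(5,2) = 10. Together 53.
No two caps can be exceeded simultaneously, so the pair terms are all 0.
By inclusion–exclusion the count is 91 − 53 + 0 = 38.

38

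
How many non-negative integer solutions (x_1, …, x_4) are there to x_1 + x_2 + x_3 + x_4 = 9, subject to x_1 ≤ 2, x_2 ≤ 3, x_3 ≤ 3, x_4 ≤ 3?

By stars and bars, unrestricted non-negative solutions to x_1+…+x_4 = 9 number C(9+3,3) = 220.
Subtract solutions that violate a single cap (substitute x_i' = x_i − (cap_i+1)): x_1 ≥ 3 gives C(9,3) = 84; x_2 ≥ 4 gives C(8,3) = 56; x_3 ≥ 4 gives C(8,3) = 56; x_4 ≥ 4 gives C(8,3) = 56. Together 252.
Add back pairs where two caps are both exceeded: 10 + 10 + 10 + 4 + 4 + 4 = 42.
By inclusion–exclusion the count is 220 − 252 + 42 = 10.

10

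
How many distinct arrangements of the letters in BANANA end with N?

Fix N in the last position and arrange the remaining 5 letters.
Those 5 letters have A appearing 3 times, giving (5)!/(3!) = 20.

20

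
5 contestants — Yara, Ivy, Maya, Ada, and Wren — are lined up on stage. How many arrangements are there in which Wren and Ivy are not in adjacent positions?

72

Of the 5! = 120 arrangements, those with Wren and Ivy adjacent number 2 × 4! = 48 (treat the pair as a block with 2 internal orders).
So 120 − 48 = 72 arrangements keep them apart.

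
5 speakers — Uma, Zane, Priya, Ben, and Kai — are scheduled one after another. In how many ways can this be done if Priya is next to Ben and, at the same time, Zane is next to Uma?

24

Treat {Priya,Ben} as one block (2 orders) and {Zane,Uma} as another (2 orders).
That leaves 3 units to arrange: 2 × 2 × 3! = 4 × 6 = 24.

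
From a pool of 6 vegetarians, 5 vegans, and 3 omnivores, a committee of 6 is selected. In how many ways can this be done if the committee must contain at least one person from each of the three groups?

2430

Unrestricted: C(14,6) = 3003 ways to pick any 6 of the 14.
Subtract selections that omit an entire group: no vegetarians → C(8,6) = 28; no vegans → C(9,6) = 84; no omnivores → C(11,6) = 462.
Add back selections omitting two groups (i.e. drawn from a single group): C(6,6) + C(5,6) + C(3,6) = 1.
By inclusion–exclusion: 3003 − 574 + 1 = 2430.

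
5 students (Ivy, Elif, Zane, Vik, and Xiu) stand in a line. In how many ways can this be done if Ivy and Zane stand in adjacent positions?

48

Place the 3 others and the Ivy-Zane pair as 4 objects in a line; the pair has 2 internal arrangements.
So the count is 2·(4)! = 48.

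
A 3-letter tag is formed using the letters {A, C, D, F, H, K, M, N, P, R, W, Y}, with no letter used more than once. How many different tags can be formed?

1320

Choose and order 3 of the 12 symbols: the first letter has 12 options, the next 11, then 10.
12 × 11 × 10 = 1320.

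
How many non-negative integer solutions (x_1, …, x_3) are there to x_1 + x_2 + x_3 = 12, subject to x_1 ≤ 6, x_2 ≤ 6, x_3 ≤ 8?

39

Without the upper bounds there are C(14,2) = 91 ways to split 12 among 3 variables.
Subtract solutions that violate a single cap (substitute x_i' = x_i − (cap_i+1)): x_1 ≥ 7 gives C(7,2) = 21; x_2 ≥ 7 gives C(7,2) = 21; x_3 ≥ 9 gives C(5,2) = 10. Together 52.
No two caps can be exceeded simultaneously, so the pair terms are all 0.
By inclusion–exclusion the count is 91 − 52 + 0 = 39.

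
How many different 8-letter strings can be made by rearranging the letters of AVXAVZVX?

AVXAVZVX has 8 letters with A appearing twice, V appearing 3 times, and X appearing twice.
Dividing 8! = 40320 by 3!·2!·2! = 24 for the repeated letters gives 1680.

1680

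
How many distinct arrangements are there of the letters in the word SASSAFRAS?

SASSAFRAS has 9 letters with A appearing 3 times and S appearing 4 times.
The number of distinct arrangements is 9!/(4!·3!) = 362880/144 = 2520.

2520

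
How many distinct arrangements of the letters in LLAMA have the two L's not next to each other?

18

There are 5!/(2!·2!) = 30 arrangements of LLAMA in total.
If the two L's are adjacent, glue them into one block, leaving 4 items to arrange: (4)!/(2!) = 12 ways.
Subtracting, 30 − 12 = 18 arrangements keep the L's apart.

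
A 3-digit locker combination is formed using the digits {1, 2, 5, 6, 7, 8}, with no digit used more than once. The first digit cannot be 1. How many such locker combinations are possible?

100

The first digit has 6−1 = 5 choices (anything except 1).
The remaining 2 digits are filled from the other 5 symbols without repetition: 5 × 4 = 20.
Total: 5 × 20 = 100.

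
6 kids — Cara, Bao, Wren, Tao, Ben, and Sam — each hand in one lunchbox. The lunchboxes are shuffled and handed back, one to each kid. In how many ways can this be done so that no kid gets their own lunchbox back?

265

This is the derangement count D_6: permutations of 6 items with no fixed point.
By inclusion–exclusion this is Σ_{j=0}^{6} (−1)^j C(6,j)·(6−j)!.
Computing: 720 − 720 + 360 − 120 + 30 − 6 + 1 = 265.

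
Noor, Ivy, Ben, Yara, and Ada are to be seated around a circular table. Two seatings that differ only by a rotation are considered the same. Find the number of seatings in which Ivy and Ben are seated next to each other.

Glue Ivy and Ben into a block (2 internal orders). Seating 4 units around a circle gives (3)! arrangements.
So 2 × (3)! = 2 × 6 = 12.

12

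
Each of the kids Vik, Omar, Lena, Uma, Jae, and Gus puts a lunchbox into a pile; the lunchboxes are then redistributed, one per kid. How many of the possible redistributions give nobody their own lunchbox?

265

Count assignments avoiding every fixed point. For any j of the 6 kids fixed to their own lunchbox, the other 6−j can be arranged in (6−j)! ways.
By inclusion–exclusion this is Σ_{j=0}^{6} (−1)^j C(6,j)·(6−j)!.
Computing: 720 − 720 + 360 − 120 + 30 − 6 + 1 = 265.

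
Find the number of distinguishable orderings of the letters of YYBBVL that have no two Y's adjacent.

There are 6!/(2!·2!) = 180 arrangements of YYBBVL in total.
If the two Y's are adjacent, glue them into one block, leaving 5 items to arrange: (5)!/(2!) = 60 ways.
Subtracting, 180 − 60 = 120 arrangements keep the Y's apart.

120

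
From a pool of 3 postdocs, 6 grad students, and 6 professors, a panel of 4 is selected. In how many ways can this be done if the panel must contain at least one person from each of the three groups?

Total 4-person selections from all 15: C(15,4) = 1365.
Subtract selections that omit an entire group: no postdocs → C(12,4) = 495; no grad students → C(9,4) = 126; no professors → C(9,4) = 126.
Add back selections omitting two groups (i.e. drawn from a single group): C(3,4) + C(6,4) + C(6,4) = 30.
By inclusion–exclusion: 1365 − 747 + 30 = 648.

648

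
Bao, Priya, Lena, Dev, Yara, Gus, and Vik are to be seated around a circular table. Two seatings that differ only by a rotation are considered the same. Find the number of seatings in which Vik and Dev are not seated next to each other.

480

Without the restriction there are (6)! = 720 seatings.
Those with Vik next to Dev: fuse the pair into one unit and seat 6 units around a circle — 2·(5)! = 240.
Subtracting, 720 − 240 = 480.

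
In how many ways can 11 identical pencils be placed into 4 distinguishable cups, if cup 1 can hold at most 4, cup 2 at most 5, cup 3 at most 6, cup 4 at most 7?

170

Without the upper bounds there are C(14,3) = 364 ways to split 11 among 4 cups.
Subtract solutions that violate a single cap (substitute x_i' = x_i − (cap_i+1)): x_1 ≥ 5 gives C(9,3) = 84; x_2 ≥ 6 gives C(8,3) = 56; x_3 ≥ 7 gives C(7,3) = 35; x_4 ≥ 8 gives C(6,3) = 20. Together 195.
Add back pairs where two caps are both exceeded: 1 + 0 + 0 + 0 + 0 + 0 = 1.
By inclusion–exclusion the count is 364 − 195 + 1 = 170.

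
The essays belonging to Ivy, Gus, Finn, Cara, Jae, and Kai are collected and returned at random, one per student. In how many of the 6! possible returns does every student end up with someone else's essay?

Let Aᵢ be the assignments in which student i gets their own essay. We want the size of the complement of A₁∪…∪A_6.
By inclusion–exclusion this is Σ_{j=0}^{6} (−1)^j C(6,j)·(6−j)!.
Computing: 720 − 720 + 360 − 120 + 30 − 6 + 1 = 265.

265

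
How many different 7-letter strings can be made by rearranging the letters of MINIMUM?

420

Letter multiplicities in MINIMUM: I×2, M×3, N×1, U×1.
The number of distinct arrangements is 7!/(3!·2!) = 5040/12 = 420.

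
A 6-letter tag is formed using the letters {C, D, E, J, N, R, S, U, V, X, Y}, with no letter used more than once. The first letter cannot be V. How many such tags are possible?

302400

The first letter has 11−1 = 10 choices (anything except V).
The remaining 5 letters are filled from the other 10 symbols without repetition: 10 × 9 × 8 × 7 × 6 = 30240.
Total: 10 × 30240 = 302400.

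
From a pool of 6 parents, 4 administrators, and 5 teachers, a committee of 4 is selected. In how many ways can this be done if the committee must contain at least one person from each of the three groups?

With no constraint there are C(15,4) = 1365 possible selections.
Selections missing a whole group: no parents → C(9,4) = 126; no administrators → C(11,4) = 330; no teachers → C(10,4) = 210.
Add back selections omitting two groups (i.e. drawn from a single group): C(6,4) + C(4,4) + C(5,4) = 21.
By inclusion–exclusion: 1365 − 666 + 21 = 720.

720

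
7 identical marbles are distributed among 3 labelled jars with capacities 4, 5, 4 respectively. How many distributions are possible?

Ignoring the caps, the number of non-negative solutions to x_1+…+x_3 = 7 is C(9,2) = 36.
Subtract solutions that violate a single cap (substitute x_i' = x_i − (cap_i+1)): x_1 ≥ 5 gives C(4,2) = 6; x_2 ≥ 6 gives C(3,2) = 3; x_3 ≥ 5 gives C(4,2) = 6. Together 15.
No two caps can be exceeded simultaneously, so the pair terms are all 0.
By inclusion–exclusion the count is 36 − 15 + 0 = 21.

21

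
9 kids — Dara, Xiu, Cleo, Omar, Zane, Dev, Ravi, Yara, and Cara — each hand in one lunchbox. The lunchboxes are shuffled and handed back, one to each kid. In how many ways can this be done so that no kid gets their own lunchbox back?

133496

Let Aᵢ be the assignments in which kid i gets their own lunchbox. We want the size of the complement of A₁∪…∪A_9.
By inclusion–exclusion this is Σ_{j=0}^{9} (−1)^j C(9,j)·(9−j)!.
Computing: 362880 − 362880 + 181440 − 60480 + 15120 − 3024 + 504 − 72 + 9 − 1 = 133496.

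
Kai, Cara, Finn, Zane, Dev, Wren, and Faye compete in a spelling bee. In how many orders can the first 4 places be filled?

840

This is an ordered selection of 4 from 7: P(7,4).
That gives 7 × 6 × 5 × 4 = 840.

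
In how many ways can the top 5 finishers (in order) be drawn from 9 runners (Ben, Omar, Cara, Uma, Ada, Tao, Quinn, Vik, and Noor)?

15120

There are 9 choices for 1st place, 8 for 2nd, and so on down to 5 for position 5.
That gives 9 × 8 × 7 × 6 × 5 = 15120.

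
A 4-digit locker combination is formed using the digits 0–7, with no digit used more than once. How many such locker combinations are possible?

Choose and order 4 of the 8 symbols: the first digit has 8 options, the next 7, then 6, 5.
8 × 7 × 6 × 5 = 1680.

1680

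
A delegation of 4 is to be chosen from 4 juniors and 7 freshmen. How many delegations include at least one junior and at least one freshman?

Unrestricted: C(11,4) = 330 ways to pick any 4 of the 11.
Selections missing a whole group: no juniors → C(7,4) = 35; no freshmen → C(4,4) = 1.
Both groups omitted at once is impossible, so 330 − 36 = 294.

294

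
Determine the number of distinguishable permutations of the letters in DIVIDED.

DIVIDED has 7 letters with D appearing 3 times and I appearing twice.
So there are 7! / (3!·2!) = 420 distinguishable arrangements.

420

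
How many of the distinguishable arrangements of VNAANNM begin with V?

60

With the first slot taken by V, it remains to arrange the other 6 letters (NAANNM).
Those 6 letters have A appearing twice and N appearing 3 times, giving (6)!/(3!·2!) = 60.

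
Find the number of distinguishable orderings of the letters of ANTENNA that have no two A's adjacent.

Total arrangements of ANTENNA: 7!/(3!·2!) = 420.
If the two A's are adjacent, glue them into one block, leaving 6 items to arrange: (6)!/(3!) = 120 ways.
Hence 420 − 120 = 300.

300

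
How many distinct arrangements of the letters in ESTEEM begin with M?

20

With the first slot taken by M, it remains to arrange the other 5 letters (ESTEE).
Those 5 letters have E appearing 3 times, giving (5)!/(3!) = 20.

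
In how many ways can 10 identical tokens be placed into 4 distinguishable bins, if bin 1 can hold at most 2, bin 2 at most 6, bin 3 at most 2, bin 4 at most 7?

53

Ignoring the caps, the number of non-negative solutions to x_1+…+x_4 = 10 is C(13,3) = 286.
Subtract solutions that violate a single cap (substitute x_i' = x_i − (cap_i+1)): x_1 ≥ 3 gives C(10,3) = 120; x_2 ≥ 7 gives C(6,3) = 20; x_3 ≥ 3 gives C(10,3) = 120; x_4 ≥ 8 gives C(5,3) = 10. Together 270.
Add back pairs where two caps are both exceeded: 1 + 35 + 0 + 1 + 0 + 0 = 37.
By inclusion–exclusion the count is 286 − 270 + 37 = 53.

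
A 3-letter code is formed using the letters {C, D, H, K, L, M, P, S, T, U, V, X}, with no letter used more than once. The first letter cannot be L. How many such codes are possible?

1210

The first letter has 12−1 = 11 choices (anything except L).
The remaining 2 letters are filled from the other 11 symbols without repetition: 11 × 10 = 110.
Total: 11 × 110 = 1210.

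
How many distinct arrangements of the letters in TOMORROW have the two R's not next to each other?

Total arrangements of TOMORROW: 8!/(3!·2!) = 3360.
Arrangements with the R's together: treat RR as one letter, giving (7)!/(3!) = 840.
Subtracting, 3360 − 840 = 2520 arrangements keep the R's apart.

2520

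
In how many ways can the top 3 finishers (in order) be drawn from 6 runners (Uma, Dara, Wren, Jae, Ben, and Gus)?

There are 6 choices for 1st place, 5 for 2nd, and 4 for 3rd.
That gives 6 × 5 × 4 = 120.

120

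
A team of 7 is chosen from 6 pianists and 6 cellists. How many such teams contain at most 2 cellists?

96

Split by how many cellists are chosen (0 through 2).
Sum: C(6,0)·C(6,7) + C(6,1)·C(6,6) + C(6,2)·C(6,5) = 0 + 6 + 90 = 96.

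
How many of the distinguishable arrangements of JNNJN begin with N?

Fix N in the first position and arrange the remaining 4 letters.
Those 4 letters have J appearing twice and N appearing twice, giving (4)!/(2!·2!) = 6.

6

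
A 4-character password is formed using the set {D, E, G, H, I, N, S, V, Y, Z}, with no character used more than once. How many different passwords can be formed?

5040

With no repetition, fill the 4 characters in order: 10 choices, then 9, down to 7.
That product is 10 × 9 × 8 × 7 = 5040.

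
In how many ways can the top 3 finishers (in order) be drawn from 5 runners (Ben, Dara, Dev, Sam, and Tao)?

There are 5 choices for 1st place, 4 for 2nd, and 3 for 3rd.
That gives 5 × 4 × 3 = 60.

60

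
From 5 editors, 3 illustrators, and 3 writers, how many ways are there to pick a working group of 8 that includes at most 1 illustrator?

25

Split by how many illustrators are chosen (0 through 1).
Sum: C(3,0)·C(8,8) + C(3,1)·C(8,7) = 1 + 24 = 25.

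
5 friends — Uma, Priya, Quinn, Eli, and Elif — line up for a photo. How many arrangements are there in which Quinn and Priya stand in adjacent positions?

48

Glue Quinn and Priya into one block (2 internal orders), leaving 4 units to arrange in a row.
So the count is 2·(4)! = 48.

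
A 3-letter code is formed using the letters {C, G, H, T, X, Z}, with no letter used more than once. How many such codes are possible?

Choose and order 3 of the 6 symbols: the first letter has 6 options, the next 5, then 4.
That product is 6 × 5 × 4 = 120.

120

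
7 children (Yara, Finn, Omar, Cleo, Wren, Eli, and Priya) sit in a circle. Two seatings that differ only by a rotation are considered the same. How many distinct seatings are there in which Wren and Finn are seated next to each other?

240

Treat {Wren, Finn} as one unit (2 internal orders) and seat the resulting 6 units around the table: (5)! circular arrangements.
So 2 × (5)! = 2 × 120 = 240.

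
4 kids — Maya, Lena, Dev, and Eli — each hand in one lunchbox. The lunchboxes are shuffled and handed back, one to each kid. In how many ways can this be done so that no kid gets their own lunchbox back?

9

Let Aᵢ be the assignments in which kid i gets their own lunchbox. We want the size of the complement of A₁∪…∪A_4.
By inclusion–exclusion this is Σ_{j=0}^{4} (−1)^j C(4,j)·(4−j)!.
Computing: 24 − 24 + 12 − 4 + 1 = 9.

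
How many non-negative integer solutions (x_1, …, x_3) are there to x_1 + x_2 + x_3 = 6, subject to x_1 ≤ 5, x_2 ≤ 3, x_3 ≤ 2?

11

Without the upper bounds there are C(8,2) = 28 ways to split 6 among 3 variables.
Subtract solutions that violate a single cap (substitute x_i' = x_i − (cap_i+1)): x_1 ≥ 6 gives C(2,2) = 1; x_2 ≥ 4 gives C(4,2) = 6; x_3 ≥ 3 gives C(5,2) = 10. Together 17.
No two caps can be exceeded simultaneously, so the pair terms are all 0.
By inclusion–exclusion the count is 28 − 17 + 0 = 11.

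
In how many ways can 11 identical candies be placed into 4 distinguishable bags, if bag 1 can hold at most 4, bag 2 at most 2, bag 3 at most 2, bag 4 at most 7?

27

Ignoring the caps, the number of non-negative solutions to x_1+…+x_4 = 11 is C(14,3) = 364.
Subtract solutions that violate a single cap (substitute x_i' = x_i − (cap_i+1)): x_1 ≥ 5 gives C(9,3) = 84; x_2 ≥ 3 gives C(11,3) = 165; x_3 ≥ 3 gives C(11,3) = 165; x_4 ≥ 8 gives C(6,3) = 20. Together 434.
Add back pairs where two caps are both exceeded: 20 + 20 + 0 + 56 + 1 + 1 = 98.
Subtract triples: 1 + 0 + 0 + 0 = 1.
By inclusion–exclusion the count is 364 − 434 + 98 − 1 = 27.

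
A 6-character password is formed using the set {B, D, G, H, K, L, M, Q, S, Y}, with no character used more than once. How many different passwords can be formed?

151200

With no repetition, fill the 6 characters in order: 10 choices, then 9, down to 5.
10 × 9 × 8 × 7 × 6 × 5 = 151200.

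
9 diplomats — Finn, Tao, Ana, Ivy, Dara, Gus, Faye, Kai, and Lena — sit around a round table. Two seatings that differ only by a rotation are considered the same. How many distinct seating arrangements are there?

Seat Finn anywhere (absorbing the rotational symmetry), then permute the other 8: (8)! = 40320.

40320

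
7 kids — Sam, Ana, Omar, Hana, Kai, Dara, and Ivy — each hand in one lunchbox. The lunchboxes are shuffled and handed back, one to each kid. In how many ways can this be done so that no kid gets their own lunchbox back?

Let Aᵢ be the assignments in which kid i gets their own lunchbox. We want the size of the complement of A₁∪…∪A_7.
By inclusion–exclusion this is Σ_{j=0}^{7} (−1)^j C(7,j)·(7−j)!.
Computing: 5040 − 5040 + 2520 − 840 + 210 − 42 + 7 − 1 = 1854.

1854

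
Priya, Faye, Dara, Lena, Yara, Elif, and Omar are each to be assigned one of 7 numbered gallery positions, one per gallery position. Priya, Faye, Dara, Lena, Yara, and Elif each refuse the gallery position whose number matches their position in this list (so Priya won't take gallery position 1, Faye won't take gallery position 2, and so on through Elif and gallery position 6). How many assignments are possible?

Let Aᵢ (for 1 ≤ i ≤ 6) be the placements that put person i in their forbidden gallery position. Any j of these fix j positions, leaving (7−j)! ways to fill the rest, and there are C(6,j) ways to pick which j.
By inclusion–exclusion, the number of valid placements is Σ_{j=0}^{6} (−1)^j C(6,j)·(7−j)!.
Computing: 5040 − 4320 + 1800 − 480 + 90 − 12 + 1 = 2119.

2119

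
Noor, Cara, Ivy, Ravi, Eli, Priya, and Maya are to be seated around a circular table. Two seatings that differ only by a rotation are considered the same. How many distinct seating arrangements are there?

720

Seat Noor anywhere (absorbing the rotational symmetry), then permute the other 6: (6)! = 720.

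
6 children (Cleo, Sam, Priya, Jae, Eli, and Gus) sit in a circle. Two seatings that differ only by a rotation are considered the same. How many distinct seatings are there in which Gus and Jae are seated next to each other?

48

Glue Gus and Jae into a block (2 internal orders). Seating 5 units around a circle gives (4)! arrangements.
So 2 × (4)! = 2 × 24 = 48.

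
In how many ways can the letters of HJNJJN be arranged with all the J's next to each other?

Treat the 3 copies of J as a single block. The multiset to arrange is then {JJJ, H, N, N}, 4 items in all.
That gives (4)!/(2!) = 12 arrangements.

12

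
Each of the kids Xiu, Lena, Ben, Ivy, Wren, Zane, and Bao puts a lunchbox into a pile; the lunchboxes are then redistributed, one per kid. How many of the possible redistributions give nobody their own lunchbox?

1854

Let Aᵢ be the assignments in which kid i gets their own lunchbox. We want the size of the complement of A₁∪…∪A_7.
By inclusion–exclusion this is Σ_{j=0}^{7} (−1)^j C(7,j)·(7−j)!.
Computing: 5040 − 5040 + 2520 − 840 + 210 − 42 + 7 − 1 = 1854.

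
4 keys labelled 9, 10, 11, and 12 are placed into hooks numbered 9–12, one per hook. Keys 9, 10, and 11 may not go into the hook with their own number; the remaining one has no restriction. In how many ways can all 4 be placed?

Let Aᵢ (for i ∈ {9, 10, 11}) be the placements that put key i in its forbidden hook. Any j of these fix j positions, leaving (4−j)! ways to fill the rest, and there are C(3,j) ways to pick which j.
By inclusion–exclusion, the number of valid placements is Σ_{j=0}^{3} (−1)^j C(3,j)·(4−j)!.
Computing: 24 − 18 + 6 − 1 = 11.

11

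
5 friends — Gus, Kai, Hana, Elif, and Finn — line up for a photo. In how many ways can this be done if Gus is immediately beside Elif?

48

Place the 3 others and the Gus-Elif pair as 4 objects in a line; the pair has 2 internal arrangements.
That gives 2 × 4! = 2 × 24 = 48.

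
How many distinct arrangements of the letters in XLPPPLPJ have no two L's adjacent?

630

There are 8!/(4!·2!) = 840 arrangements of XLPPPLPJ in total.
If the two L's are adjacent, glue them into one block, leaving 7 items to arrange: (7)!/(4!) = 210 ways.
Subtracting, 840 − 210 = 630 arrangements keep the L's apart.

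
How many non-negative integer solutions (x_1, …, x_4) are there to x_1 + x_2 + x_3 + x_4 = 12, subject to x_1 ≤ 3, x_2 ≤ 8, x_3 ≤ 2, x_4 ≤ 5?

53

By stars and bars, unrestricted non-negative solutions to x_1+…+x_4 = 12 number C(12+3,3) = 455.
Subtract solutions that violate a single cap (substitute x_i' = x_i − (cap_i+1)): x_1 ≥ 4 gives C(11,3) = 165; x_2 ≥ 9 gives C(6,3) = 20; x_3 ≥ 3 gives C(12,3) = 220; x_4 ≥ 6 gives C(9,3) = 84. Together 489.
Add back pairs where two caps are both exceeded: 0 + 56 + 10 + 1 + 0 + 20 = 87.
By inclusion–exclusion the count is 455 − 489 + 87 = 53.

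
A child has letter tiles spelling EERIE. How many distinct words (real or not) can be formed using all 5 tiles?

20

EERIE has 5 letters with E appearing 3 times.
The number of distinct arrangements is 5!/(3!) = 120/6 = 20.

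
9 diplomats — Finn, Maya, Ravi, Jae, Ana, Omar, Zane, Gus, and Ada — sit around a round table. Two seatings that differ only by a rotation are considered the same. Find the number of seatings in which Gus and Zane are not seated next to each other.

All circular seatings of 9 people number (8)! = 40320.
Those with Gus next to Zane: fuse the pair into one unit and seat 8 units around a circle — 2·(7)! = 10080.
Subtracting, 40320 − 10080 = 30240.

30240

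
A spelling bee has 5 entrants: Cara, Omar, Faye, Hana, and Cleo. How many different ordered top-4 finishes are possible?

There are 5 choices for 1st place, 4 for 2nd, and so on down to 2 for position 4.
That gives 5 × 4 × 3 × 2 = 120.

120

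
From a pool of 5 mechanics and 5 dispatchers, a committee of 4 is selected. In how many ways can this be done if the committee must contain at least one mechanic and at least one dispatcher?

With no constraint there are C(10,4) = 210 possible selections.
Subtract selections that omit an entire group: no mechanics → C(5,4) = 5; no dispatchers → C(5,4) = 5.
Both groups omitted at once is impossible, so 210 − 10 = 200.

200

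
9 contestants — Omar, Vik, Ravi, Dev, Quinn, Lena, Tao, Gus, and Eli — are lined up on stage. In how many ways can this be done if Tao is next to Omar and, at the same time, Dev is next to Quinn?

20160

Treat {Tao,Omar} as one block (2 orders) and {Dev,Quinn} as another (2 orders).
That leaves 7 units to arrange: 2 × 2 × 7! = 4 × 5040 = 20160.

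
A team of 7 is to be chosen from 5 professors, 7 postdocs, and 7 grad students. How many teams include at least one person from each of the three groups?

45374

Total 7-person selections from all 19: C(19,7) = 50388.
Subtract selections that omit an entire group: no professors → C(14,7) = 3432; no postdocs → C(12,7) = 792; no grad students → C(12,7) = 792.
Add back selections omitting two groups (i.e. drawn from a single group): C(5,7) + C(7,7) + C(7,7) = 2.
By inclusion–exclusion: 50388 − 5016 + 2 = 45374.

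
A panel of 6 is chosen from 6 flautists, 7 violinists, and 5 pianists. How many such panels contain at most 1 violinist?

3696

Split by how many violinists are chosen (0 through 1).
Sum: C(7,0)·C(11,6) + C(7,1)·C(11,5) = 462 + 3234 = 3696.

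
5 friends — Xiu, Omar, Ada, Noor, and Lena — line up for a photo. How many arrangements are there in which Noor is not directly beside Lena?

72

Of the 5! = 120 arrangements, those with Noor and Lena adjacent number 2 × 4! = 48 (treat the pair as a block with 2 internal orders).
So 120 − 48 = 72 arrangements keep them apart.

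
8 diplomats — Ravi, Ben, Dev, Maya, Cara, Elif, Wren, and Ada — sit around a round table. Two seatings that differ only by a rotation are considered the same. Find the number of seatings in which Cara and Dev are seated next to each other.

Glue Cara and Dev into a block (2 internal orders). Seating 7 units around a circle gives (6)! arrangements.
So 2 × (6)! = 2 × 720 = 1440.

1440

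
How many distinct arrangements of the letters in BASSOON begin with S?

With the first slot taken by S, it remains to arrange the other 6 letters (BASOON).
Those 6 letters have O appearing twice, giving (6)!/(2!) = 360.

360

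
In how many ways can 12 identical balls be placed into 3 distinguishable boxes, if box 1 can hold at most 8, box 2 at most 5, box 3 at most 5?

Ignoring the caps, the number of non-negative solutions to x_1+…+x_3 = 12 is C(14,2) = 91.
Subtract solutions that violate a single cap (substitute x_i' = x_i − (cap_i+1)): x_1 ≥ 9 gives C(5,2) = 10; x_2 ≥ 6 gives C(8,2) = 28; x_3 ≥ 6 gives C(8,2) = 28. Together 66.
Add back pairs where two caps are both exceeded: 0 + 0 + 1 = 1.
By inclusion–exclusion the count is 91 − 66 + 1 = 26.

26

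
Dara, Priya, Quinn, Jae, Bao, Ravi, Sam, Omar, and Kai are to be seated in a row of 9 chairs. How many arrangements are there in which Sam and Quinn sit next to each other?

Treat {Sam, Quinn} as a single unit. There are 8 units to order, and the pair itself can be ordered 2 ways.
That gives 2 × 8! = 2 × 40320 = 80640.

80640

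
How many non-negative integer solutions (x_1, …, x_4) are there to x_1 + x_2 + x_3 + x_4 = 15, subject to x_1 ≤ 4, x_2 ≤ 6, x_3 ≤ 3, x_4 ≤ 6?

34

Without the upper bounds there are C(18,3) = 816 ways to split 15 among 4 variables.
Subtract solutions that violate a single cap (substitute x_i' = x_i − (cap_i+1)): x_1 ≥ 5 gives C(13,3) = 286; x_2 ≥ 7 gives C(11,3) = 165; x_3 ≥ 4 gives C(14,3) = 364; x_4 ≥ 7 gives C(11,3) = 165. Together 980.
Add back pairs where two caps are both exceeded: 20 + 84 + 20 + 35 + 4 + 35 = 198.
By inclusion–exclusion the count is 816 − 980 + 198 = 34.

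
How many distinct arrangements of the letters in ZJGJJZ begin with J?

30

Fix J in the first position and arrange the remaining 5 letters.
Those 5 letters have J appearing twice and Z appearing twice, giving (5)!/(2!·2!) = 30.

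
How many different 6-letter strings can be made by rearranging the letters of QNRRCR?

QNRRCR has 6 letters with R appearing 3 times.
So there are 6! / (3!) = 120 distinguishable arrangements.

120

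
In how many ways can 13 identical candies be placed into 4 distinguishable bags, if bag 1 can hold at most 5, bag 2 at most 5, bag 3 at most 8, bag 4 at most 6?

207

Ignoring the caps, the number of non-negative solutions to x_1+…+x_4 = 13 is C(16,3) = 560.
Subtract solutions that violate a single cap (substitute x_i' = x_i − (cap_i+1)): x_1 ≥ 6 gives C(10,3) = 120; x_2 ≥ 6 gives C(10,3) = 120; x_3 ≥ 9 gives C(7,3) = 35; x_4 ≥ 7 gives C(9,3) = 84. Together 359.
Add back pairs where two caps are both exceeded: 4 + 0 + 1 + 0 + 1 + 0 = 6.
By inclusion–exclusion the count is 560 − 359 + 6 = 207.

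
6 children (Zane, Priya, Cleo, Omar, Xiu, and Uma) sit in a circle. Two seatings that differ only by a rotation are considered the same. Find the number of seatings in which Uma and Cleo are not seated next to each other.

Without the restriction there are (5)! = 120 seatings.
Those with Uma next to Cleo: fuse the pair into one unit and seat 5 units around a circle — 2·(4)! = 48.
Subtracting, 120 − 48 = 72.

72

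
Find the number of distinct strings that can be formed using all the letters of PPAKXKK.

420

PPAKXKK has 7 letters with K appearing 3 times and P appearing twice.
Dividing 7! = 5040 by 3!·2! = 12 for the repeated letters gives 420.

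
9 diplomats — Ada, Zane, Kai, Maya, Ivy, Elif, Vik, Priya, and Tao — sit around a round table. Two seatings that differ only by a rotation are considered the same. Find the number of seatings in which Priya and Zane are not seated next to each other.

All circular seatings of 9 people number (8)! = 40320.
Seatings with Priya beside Zane: treat them as a block with 2 internal orders, giving 2 × (7)! = 10080.
Subtracting, 40320 − 10080 = 30240.

30240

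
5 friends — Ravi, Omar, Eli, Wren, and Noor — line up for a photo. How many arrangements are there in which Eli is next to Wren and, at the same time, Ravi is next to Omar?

24

Treat {Eli,Wren} as one block (2 orders) and {Ravi,Omar} as another (2 orders).
That leaves 3 units to arrange: 2 × 2 × 3! = 4 × 6 = 24.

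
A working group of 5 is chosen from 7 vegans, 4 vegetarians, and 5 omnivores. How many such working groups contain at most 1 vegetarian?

Split by how many vegetarians are chosen (0 through 1).
Sum: C(4,0)·C(12,5) + C(4,1)·C(12,4) = 792 + 1980 = 2772.

2772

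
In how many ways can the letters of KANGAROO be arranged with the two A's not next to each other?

7560

There are 8!/(2!·2!) = 10080 arrangements of KANGAROO in total.
Arrangements with the A's together: treat AA as one letter, giving (7)!/(2!) = 2520.
Hence 10080 − 2520 = 7560.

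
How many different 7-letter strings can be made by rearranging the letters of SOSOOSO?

SOSOOSO has 7 letters with O appearing 4 times and S appearing 3 times.
Dividing 7! = 5040 by 4!·3! = 144 for the repeated letters gives 35.

35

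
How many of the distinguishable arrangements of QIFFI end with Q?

Fix Q in the last position and arrange the remaining 4 letters.
Those 4 letters have F appearing twice and I appearing twice, giving (4)!/(2!·2!) = 6.

6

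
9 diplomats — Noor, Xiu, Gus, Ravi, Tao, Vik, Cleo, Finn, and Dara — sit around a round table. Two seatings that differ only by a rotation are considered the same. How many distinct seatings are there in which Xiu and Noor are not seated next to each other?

30240

Without the restriction there are (8)! = 40320 seatings.
Seatings with Xiu beside Noor: treat them as a block with 2 internal orders, giving 2 × (7)! = 10080.
Subtracting, 40320 − 10080 = 30240.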